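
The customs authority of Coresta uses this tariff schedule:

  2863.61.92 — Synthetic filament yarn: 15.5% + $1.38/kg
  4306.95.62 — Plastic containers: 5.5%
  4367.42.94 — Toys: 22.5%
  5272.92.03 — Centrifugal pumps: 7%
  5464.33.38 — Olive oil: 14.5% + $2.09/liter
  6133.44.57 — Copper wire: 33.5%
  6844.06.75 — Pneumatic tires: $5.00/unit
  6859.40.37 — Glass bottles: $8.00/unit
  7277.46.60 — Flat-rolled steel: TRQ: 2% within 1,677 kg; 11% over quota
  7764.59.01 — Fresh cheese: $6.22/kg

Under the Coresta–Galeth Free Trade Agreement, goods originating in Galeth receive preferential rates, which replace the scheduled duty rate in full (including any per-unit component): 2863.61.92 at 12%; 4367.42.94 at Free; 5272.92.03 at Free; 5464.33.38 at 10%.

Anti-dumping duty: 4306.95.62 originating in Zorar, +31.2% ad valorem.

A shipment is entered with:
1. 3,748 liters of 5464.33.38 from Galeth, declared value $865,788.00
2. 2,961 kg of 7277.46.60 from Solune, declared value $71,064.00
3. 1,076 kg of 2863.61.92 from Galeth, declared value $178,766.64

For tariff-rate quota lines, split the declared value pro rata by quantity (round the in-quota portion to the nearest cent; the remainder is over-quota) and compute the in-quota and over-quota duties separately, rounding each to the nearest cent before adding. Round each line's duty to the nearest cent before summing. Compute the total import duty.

$112,225.52

Line 1 (5464.33.38, Galeth, 3,748 liters, $865,788.00):
Base rate for 5464.33.38 is 14.5% + $2.09/liter.
Origin Galeth qualifies under the Coresta–Galeth agreement and 5464.33.38 is covered: preferential rate 10% applies instead.
Duty = $865,788.00 × 10% = $86,578.80.
Line 2 (7277.46.60, Solune, 2,961 kg, $71,064.00):
Code 7277.46.60 is under a tariff-rate quota (threshold 1,677 kg). In-quota: 1,677 kg at 2%; over-quota: 1,284 kg at 11%.
Pro-rata value split: in-quota = $71,064.00 × 1,677/2,961 = $40,248.00; over-quota = $71,064.00 − $40,248.00 = $30,816.00.
In-quota duty = $40,248.00 × 2% = $804.96. Over-quota duty = $30,816.00 × 11% = $3,389.76.
Line duty = $804.96 + $3,389.76 = $4,194.72.
Line 3 (2863.61.92, Galeth, 1,076 kg, $178,766.64):
Base rate for 2863.61.92 is 15.5% + $1.38/kg.
Origin Galeth qualifies under the Coresta–Galeth agreement and 2863.61.92 is covered: preferential rate 12% applies instead.
Duty = $178,766.64 × 12% = $21,452.00.
Total = $86,578.80 + $4,194.72 + $21,452.00 = $112,225.52.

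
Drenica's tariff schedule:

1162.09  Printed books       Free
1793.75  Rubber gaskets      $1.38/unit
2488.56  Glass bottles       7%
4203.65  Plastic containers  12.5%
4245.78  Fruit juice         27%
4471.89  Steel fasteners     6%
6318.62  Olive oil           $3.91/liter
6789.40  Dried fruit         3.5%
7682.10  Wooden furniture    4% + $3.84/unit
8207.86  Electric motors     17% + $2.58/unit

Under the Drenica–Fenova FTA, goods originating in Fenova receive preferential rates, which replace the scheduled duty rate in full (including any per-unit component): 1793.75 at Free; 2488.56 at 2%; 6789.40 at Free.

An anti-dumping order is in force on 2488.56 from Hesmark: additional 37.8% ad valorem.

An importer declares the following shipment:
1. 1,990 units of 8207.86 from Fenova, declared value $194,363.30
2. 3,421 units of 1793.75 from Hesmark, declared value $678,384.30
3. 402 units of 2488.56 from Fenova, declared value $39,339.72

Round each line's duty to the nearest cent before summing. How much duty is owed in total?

Line 1 (8207.86, Fenova, 1,990 units, $194,363.30):
Base rate for 8207.86 is 17% + $2.58/unit.
Origin Fenova is the FTA partner but 8207.86 is not on the preference list; base rate stands.
Duty = $194,363.30 × 17% + 1,990 × $2.58 = $38,175.96.
Line 2 (1793.75, Hesmark, 3,421 units, $678,384.30):
Base rate for 1793.75 is $1.38/unit.
1793.75 has an FTA preferential rate, but origin Hesmark is not Fenova; base rate stands.
Duty = 3,421 × $1.38 = $4,720.98.
Line 3 (2488.56, Fenova, 402 units, $39,339.72):
Base rate for 2488.56 is 7%.
Origin Fenova qualifies under the Drenica–Fenova agreement and 2488.56 is covered: preferential rate 2% applies instead.
The additional-duty order on 2488.56 targets Hesmark, not Fenova; it does not apply.
Duty = $39,339.72 × 2% = $786.79.
Total = $38,175.96 + $4,720.98 + $786.79 = $43,683.73.

$43,683.73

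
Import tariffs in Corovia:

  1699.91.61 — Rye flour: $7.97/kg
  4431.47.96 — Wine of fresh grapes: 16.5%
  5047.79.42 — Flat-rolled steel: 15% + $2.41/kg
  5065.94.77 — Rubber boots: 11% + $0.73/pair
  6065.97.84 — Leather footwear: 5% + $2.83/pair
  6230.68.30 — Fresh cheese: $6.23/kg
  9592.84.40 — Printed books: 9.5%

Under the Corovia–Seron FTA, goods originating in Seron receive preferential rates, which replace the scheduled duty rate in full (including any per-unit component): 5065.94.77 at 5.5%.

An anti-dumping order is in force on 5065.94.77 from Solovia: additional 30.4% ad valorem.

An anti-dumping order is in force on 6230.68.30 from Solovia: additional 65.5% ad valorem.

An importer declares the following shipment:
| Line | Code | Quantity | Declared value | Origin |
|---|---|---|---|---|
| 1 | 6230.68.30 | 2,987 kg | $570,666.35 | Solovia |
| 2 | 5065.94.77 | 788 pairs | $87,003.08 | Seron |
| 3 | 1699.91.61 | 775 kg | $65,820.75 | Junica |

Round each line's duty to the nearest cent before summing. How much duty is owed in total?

Line 1 (6230.68.30, Solovia, 2,987 kg, $570,666.35):
Base rate for 6230.68.30 is $6.23/kg.
Additional duty on 6230.68.30 from Solovia: +65.5% ad valorem. Applied ad valorem rate = 65.5%.
Duty = $570,666.35 × 65.5% + 2,987 × $6.23 = $392,395.47.
Line 2 (5065.94.77, Seron, 788 pairs, $87,003.08):
Base rate for 5065.94.77 is 11% + $0.73/pair.
Origin Seron qualifies under the Corovia–Seron agreement and 5065.94.77 is covered: preferential rate 5.5% applies instead.
The additional-duty order on 5065.94.77 targets Solovia, not Seron; it does not apply.
Duty = $87,003.08 × 5.5% = $4,785.17.
Line 3 (1699.91.61, Junica, 775 kg, $65,820.75):
Base rate for 1699.91.61 is $7.97/kg.
Duty = 775 × $7.97 = $6,176.75.
Total = $392,395.47 + $4,785.17 + $6,176.75 = $403,357.39.

$403,357.39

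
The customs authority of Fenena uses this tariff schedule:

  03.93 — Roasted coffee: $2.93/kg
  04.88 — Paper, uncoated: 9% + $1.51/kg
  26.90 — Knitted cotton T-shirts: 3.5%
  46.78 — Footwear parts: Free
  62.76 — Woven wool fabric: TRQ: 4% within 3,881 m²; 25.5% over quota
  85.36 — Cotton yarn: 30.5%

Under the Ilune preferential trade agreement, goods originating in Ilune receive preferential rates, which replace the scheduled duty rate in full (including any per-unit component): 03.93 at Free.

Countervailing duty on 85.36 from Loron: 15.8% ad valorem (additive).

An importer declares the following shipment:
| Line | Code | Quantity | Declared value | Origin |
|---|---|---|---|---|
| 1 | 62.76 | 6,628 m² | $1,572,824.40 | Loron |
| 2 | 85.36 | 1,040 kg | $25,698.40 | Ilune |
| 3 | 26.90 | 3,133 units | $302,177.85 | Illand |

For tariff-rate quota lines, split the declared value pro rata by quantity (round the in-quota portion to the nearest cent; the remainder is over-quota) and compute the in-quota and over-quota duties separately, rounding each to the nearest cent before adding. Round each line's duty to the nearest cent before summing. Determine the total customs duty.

$221,477.77

Line 1 (62.76, Loron, 6,628 m², $1,572,824.40):
Code 62.76 is under a tariff-rate quota (threshold 3,881 m²). In-quota: 3,881 m² at 4%; over-quota: 2,747 m² at 25.5%.
Pro-rata value split: in-quota = $1,572,824.40 × 3,881/6,628 = $920,961.30; over-quota = $1,572,824.40 − $920,961.30 = $651,863.10.
In-quota duty = $920,961.30 × 4% = $36,838.45. Over-quota duty = $651,863.10 × 25.5% = $166,225.09.
Line duty = $36,838.45 + $166,225.09 = $203,063.54.
Line 2 (85.36, Ilune, 1,040 kg, $25,698.40):
Base rate for 85.36 is 30.5%.
Origin Ilune is the FTA partner but 85.36 is not on the preference list; base rate stands.
The additional-duty order on 85.36 targets Loron, not Ilune; it does not apply.
Duty = $25,698.40 × 30.5% = $7,838.01.
Line 3 (26.90, Illand, 3,133 units, $302,177.85):
Base rate for 26.90 is 3.5%.
Duty = $302,177.85 × 3.5% = $10,576.22.
Total = $203,063.54 + $7,838.01 + $10,576.22 = $221,477.77.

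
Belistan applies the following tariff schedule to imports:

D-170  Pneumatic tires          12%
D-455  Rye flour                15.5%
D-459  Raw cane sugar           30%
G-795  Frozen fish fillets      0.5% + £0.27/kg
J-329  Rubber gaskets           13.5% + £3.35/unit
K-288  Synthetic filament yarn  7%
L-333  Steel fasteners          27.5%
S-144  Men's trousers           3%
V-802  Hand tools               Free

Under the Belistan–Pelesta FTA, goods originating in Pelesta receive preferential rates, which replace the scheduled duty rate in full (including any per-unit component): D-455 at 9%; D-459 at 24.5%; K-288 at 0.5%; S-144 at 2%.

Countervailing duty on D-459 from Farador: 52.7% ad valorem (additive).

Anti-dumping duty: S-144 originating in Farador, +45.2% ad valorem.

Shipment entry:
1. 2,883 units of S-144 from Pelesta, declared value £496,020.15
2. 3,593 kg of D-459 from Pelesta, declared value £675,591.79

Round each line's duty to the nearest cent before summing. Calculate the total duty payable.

£175,440.39

Line 1 (S-144, Pelesta, 2,883 units, £496,020.15):
Base rate for S-144 is 3%.
Origin Pelesta qualifies under the Belistan–Pelesta agreement and S-144 is covered: preferential rate 2% applies instead.
The additional-duty order on S-144 targets Farador, not Pelesta; it does not apply.
Duty = £496,020.15 × 2% = £9,920.40.
Line 2 (D-459, Pelesta, 3,593 kg, £675,591.79):
Base rate for D-459 is 30%.
Origin Pelesta qualifies under the Belistan–Pelesta agreement and D-459 is covered: preferential rate 24.5% applies instead.
The additional-duty order on D-459 targets Farador, not Pelesta; it does not apply.
Duty = £675,591.79 × 24.5% = £165,519.99.
Total = £9,920.40 + £165,519.99 = £175,440.39.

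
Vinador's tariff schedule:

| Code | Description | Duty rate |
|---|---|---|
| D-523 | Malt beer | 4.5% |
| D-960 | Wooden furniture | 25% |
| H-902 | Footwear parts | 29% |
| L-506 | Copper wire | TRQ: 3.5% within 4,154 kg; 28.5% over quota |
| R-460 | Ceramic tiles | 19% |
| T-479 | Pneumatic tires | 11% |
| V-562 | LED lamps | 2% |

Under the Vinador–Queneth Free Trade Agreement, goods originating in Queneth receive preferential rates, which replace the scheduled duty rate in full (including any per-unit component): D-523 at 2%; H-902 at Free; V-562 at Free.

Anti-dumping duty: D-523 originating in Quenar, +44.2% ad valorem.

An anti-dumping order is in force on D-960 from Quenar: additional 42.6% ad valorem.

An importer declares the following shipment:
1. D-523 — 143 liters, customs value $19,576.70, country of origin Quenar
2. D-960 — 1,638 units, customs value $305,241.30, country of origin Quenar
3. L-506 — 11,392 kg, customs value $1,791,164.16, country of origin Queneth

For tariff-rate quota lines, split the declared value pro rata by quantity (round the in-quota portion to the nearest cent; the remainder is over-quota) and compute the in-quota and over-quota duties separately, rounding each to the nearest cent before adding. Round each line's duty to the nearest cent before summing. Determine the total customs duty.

Line 1 (D-523, Quenar, 143 liters, $19,576.70):
Base rate for D-523 is 4.5%.
D-523 has an FTA preferential rate, but origin Quenar is not Queneth; base rate stands.
Additional duty on D-523 from Quenar: +44.2%. Applied ad valorem rate: 4.5% + 44.2% = 48.7%.
Duty = $19,576.70 × 48.7% = $9,533.85.
Line 2 (D-960, Quenar, 1,638 units, $305,241.30):
Base rate for D-960 is 25%.
Additional duty on D-960 from Quenar: +42.6%. Applied ad valorem rate: 25% + 42.6% = 67.6%.
Duty = $305,241.30 × 67.6% = $206,343.12.
Line 3 (L-506, Queneth, 11,392 kg, $1,791,164.16):
Code L-506 is under a tariff-rate quota (threshold 4,154 kg). In-quota: 4,154 kg at 3.5%; over-quota: 7,238 kg at 28.5%.
Pro-rata value split: in-quota = $1,791,164.16 × 4,154/11,392 = $653,133.42; over-quota = $1,791,164.16 − $653,133.42 = $1,138,030.74.
In-quota duty = $653,133.42 × 3.5% = $22,859.67. Over-quota duty = $1,138,030.74 × 28.5% = $324,338.76.
Line duty = $22,859.67 + $324,338.76 = $347,198.43.
Total = $9,533.85 + $206,343.12 + $347,198.43 = $563,075.40.

$563,075.40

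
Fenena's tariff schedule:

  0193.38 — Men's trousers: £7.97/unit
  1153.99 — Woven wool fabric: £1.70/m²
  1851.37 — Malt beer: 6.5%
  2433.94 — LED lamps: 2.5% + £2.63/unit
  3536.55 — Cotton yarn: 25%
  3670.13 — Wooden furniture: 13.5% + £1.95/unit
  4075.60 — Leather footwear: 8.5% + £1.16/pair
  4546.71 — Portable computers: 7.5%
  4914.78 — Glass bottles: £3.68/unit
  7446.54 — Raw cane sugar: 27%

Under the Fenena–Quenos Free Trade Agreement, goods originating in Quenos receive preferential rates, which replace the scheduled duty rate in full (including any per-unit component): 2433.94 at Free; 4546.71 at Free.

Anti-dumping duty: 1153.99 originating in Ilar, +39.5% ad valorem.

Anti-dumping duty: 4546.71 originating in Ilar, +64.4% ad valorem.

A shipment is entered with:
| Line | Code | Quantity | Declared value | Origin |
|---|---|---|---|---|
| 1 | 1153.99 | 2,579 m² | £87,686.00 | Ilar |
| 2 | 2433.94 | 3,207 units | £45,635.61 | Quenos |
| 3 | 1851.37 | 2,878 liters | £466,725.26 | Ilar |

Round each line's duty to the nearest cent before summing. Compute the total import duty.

Line 1 (1153.99, Ilar, 2,579 m², £87,686.00):
Base rate for 1153.99 is £1.70/m².
Additional duty on 1153.99 from Ilar: +39.5% ad valorem. Applied ad valorem rate = 39.5%.
Duty = £87,686.00 × 39.5% + 2,579 × £1.70 = £39,020.27.
Line 2 (2433.94, Quenos, 3,207 units, £45,635.61):
Base rate for 2433.94 is 2.5% + £2.63/unit.
Origin Quenos qualifies under the Fenena–Quenos agreement and 2433.94 is covered: preferential rate Free applies instead.
Duty = £45,635.61 × 0% = £0.00.
Line 3 (1851.37, Ilar, 2,878 liters, £466,725.26):
Base rate for 1851.37 is 6.5%.
Duty = £466,725.26 × 6.5% = £30,337.14.
Total = £39,020.27 + £0.00 + £30,337.14 = £69,357.41.

£69,357.41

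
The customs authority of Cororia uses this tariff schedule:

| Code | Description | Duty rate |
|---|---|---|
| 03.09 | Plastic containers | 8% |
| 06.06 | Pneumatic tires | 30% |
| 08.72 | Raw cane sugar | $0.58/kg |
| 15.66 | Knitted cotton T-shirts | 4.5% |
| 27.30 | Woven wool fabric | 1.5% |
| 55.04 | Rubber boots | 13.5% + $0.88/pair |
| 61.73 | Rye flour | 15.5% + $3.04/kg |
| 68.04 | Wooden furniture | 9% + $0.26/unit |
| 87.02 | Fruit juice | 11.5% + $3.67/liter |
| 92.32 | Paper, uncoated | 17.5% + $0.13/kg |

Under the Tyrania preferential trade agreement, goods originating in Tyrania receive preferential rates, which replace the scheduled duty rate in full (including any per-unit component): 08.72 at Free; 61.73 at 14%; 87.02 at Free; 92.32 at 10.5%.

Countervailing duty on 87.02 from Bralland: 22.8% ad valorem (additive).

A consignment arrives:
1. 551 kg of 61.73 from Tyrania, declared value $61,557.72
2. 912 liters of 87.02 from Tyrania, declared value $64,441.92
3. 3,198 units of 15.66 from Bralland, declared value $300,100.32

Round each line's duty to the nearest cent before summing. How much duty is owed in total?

Line 1 (61.73, Tyrania, 551 kg, $61,557.72):
Base rate for 61.73 is 15.5% + $3.04/kg.
Origin Tyrania qualifies under the Cororia–Tyrania agreement and 61.73 is covered: preferential rate 14% applies instead.
Duty = $61,557.72 × 14% = $8,618.08.
Line 2 (87.02, Tyrania, 912 liters, $64,441.92):
Base rate for 87.02 is 11.5% + $3.67/liter.
Origin Tyrania qualifies under the Cororia–Tyrania agreement and 87.02 is covered: preferential rate Free applies instead.
The additional-duty order on 87.02 targets Bralland, not Tyrania; it does not apply.
Duty = $64,441.92 × 0% = $0.00.
Line 3 (15.66, Bralland, 3,198 units, $300,100.32):
Base rate for 15.66 is 4.5%.
Duty = $300,100.32 × 4.5% = $13,504.51.
Total = $8,618.08 + $0.00 + $13,504.51 = $22,122.59.

$22,122.59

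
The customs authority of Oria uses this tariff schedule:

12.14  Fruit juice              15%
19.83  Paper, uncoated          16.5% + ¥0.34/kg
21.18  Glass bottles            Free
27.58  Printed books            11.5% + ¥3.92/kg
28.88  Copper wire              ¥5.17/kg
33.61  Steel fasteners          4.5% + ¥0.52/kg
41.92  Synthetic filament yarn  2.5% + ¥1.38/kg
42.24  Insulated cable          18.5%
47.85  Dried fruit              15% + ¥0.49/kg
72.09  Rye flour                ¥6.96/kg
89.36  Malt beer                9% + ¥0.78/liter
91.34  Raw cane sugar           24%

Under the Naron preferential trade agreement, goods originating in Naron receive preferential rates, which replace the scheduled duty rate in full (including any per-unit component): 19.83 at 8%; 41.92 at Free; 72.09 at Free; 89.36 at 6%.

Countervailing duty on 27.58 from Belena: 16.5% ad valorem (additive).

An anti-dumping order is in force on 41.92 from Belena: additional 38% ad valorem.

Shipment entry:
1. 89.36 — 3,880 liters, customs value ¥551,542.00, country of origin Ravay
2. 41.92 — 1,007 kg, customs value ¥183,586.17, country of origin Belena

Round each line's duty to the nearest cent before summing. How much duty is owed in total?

Line 1 (89.36, Ravay, 3,880 liters, ¥551,542.00):
Base rate for 89.36 is 9% + ¥0.78/liter.
89.36 has an FTA preferential rate, but origin Ravay is not Naron; base rate stands.
Duty = ¥551,542.00 × 9% + 3,880 × ¥0.78 = ¥52,665.18.
Line 2 (41.92, Belena, 1,007 kg, ¥183,586.17):
Base rate for 41.92 is 2.5% + ¥1.38/kg.
41.92 has an FTA preferential rate, but origin Belena is not Naron; base rate stands.
Additional duty on 41.92 from Belena: +38%. Applied ad valorem rate: 2.5% + 38% = 40.5%.
Duty = ¥183,586.17 × 40.5% + 1,007 × ¥1.38 = ¥75,742.06.
Total = ¥52,665.18 + ¥75,742.06 = ¥128,407.24.

¥128,407.24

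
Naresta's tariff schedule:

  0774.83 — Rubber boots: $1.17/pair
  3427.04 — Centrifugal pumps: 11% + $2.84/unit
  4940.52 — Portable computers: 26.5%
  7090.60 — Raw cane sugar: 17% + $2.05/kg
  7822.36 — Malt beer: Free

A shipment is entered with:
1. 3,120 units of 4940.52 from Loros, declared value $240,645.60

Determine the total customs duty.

$63,771.08

Line 1 (4940.52, Loros, 3,120 units, $240,645.60):
Base rate for 4940.52 is 26.5%.
Duty = $240,645.60 × 26.5% = $63,771.08.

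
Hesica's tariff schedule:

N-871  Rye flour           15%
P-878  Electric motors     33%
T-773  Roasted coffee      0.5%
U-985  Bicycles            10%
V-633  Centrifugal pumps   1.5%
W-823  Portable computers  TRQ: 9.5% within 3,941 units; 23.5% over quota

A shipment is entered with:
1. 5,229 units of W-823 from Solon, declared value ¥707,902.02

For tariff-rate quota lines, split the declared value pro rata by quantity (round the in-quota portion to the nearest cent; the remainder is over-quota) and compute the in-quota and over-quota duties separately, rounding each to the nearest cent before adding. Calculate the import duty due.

¥91,662.42

Line 1 (W-823, Solon, 5,229 units, ¥707,902.02):
Code W-823 is under a tariff-rate quota (threshold 3,941 units). In-quota: 3,941 units at 9.5%; over-quota: 1,288 units at 23.5%.
Pro-rata value split: in-quota = ¥707,902.02 × 3,941/5,229 = ¥533,532.58; over-quota = ¥707,902.02 − ¥533,532.58 = ¥174,369.44.
In-quota duty = ¥533,532.58 × 9.5% = ¥50,685.60. Over-quota duty = ¥174,369.44 × 23.5% = ¥40,976.82.
Line duty = ¥50,685.60 + ¥40,976.82 = ¥91,662.42.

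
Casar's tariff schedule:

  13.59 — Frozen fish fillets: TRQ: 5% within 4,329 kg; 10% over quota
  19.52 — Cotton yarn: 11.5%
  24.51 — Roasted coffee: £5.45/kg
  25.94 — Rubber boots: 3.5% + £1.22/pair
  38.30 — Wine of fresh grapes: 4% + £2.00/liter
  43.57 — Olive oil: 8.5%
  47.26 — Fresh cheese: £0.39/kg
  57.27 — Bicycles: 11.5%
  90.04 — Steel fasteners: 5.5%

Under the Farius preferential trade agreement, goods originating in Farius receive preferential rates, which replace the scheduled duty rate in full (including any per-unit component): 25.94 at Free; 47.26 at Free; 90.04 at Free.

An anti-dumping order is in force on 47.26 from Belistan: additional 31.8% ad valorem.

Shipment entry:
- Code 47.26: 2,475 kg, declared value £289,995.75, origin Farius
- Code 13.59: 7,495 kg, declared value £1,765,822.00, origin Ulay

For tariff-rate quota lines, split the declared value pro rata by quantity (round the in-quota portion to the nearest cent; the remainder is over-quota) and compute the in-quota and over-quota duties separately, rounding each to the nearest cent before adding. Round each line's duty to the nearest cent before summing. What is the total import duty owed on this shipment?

£125,586.58

Line 1 (47.26, Farius, 2,475 kg, £289,995.75):
Base rate for 47.26 is £0.39/kg.
Origin Farius qualifies under the Casar–Farius agreement and 47.26 is covered: preferential rate Free applies instead.
The additional-duty order on 47.26 targets Belistan, not Farius; it does not apply.
Duty = £289,995.75 × 0% = £0.00.
Line 2 (13.59, Ulay, 7,495 kg, £1,765,822.00):
Code 13.59 is under a tariff-rate quota (threshold 4,329 kg). In-quota: 4,329 kg at 5%; over-quota: 3,166 kg at 10%.
Pro-rata value split: in-quota = £1,765,822.00 × 4,329/7,495 = £1,019,912.40; over-quota = £1,765,822.00 − £1,019,912.40 = £745,909.60.
In-quota duty = £1,019,912.40 × 5% = £50,995.62. Over-quota duty = £745,909.60 × 10% = £74,590.96.
Line duty = £50,995.62 + £74,590.96 = £125,586.58.
Total = £0.00 + £125,586.58 = £125,586.58.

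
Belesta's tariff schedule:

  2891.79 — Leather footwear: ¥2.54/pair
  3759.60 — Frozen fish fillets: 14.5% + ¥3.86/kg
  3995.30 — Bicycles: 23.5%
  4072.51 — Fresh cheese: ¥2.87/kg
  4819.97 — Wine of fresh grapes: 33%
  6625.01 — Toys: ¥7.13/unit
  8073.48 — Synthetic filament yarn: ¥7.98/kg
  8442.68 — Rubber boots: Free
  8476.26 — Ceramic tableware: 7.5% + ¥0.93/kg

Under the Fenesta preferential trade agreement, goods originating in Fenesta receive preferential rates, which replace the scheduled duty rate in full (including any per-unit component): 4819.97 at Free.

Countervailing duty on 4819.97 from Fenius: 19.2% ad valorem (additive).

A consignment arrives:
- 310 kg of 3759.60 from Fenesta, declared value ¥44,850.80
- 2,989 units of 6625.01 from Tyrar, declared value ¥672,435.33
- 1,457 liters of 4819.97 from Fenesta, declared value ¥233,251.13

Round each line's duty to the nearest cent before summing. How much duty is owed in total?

Line 1 (3759.60, Fenesta, 310 kg, ¥44,850.80):
Base rate for 3759.60 is 14.5% + ¥3.86/kg.
Origin Fenesta is the FTA partner but 3759.60 is not on the preference list; base rate stands.
Duty = ¥44,850.80 × 14.5% + 310 × ¥3.86 = ¥7,699.97.
Line 2 (6625.01, Tyrar, 2,989 units, ¥672,435.33):
Base rate for 6625.01 is ¥7.13/unit.
Duty = 2,989 × ¥7.13 = ¥21,311.57.
Line 3 (4819.97, Fenesta, 1,457 liters, ¥233,251.13):
Base rate for 4819.97 is 33%.
Origin Fenesta qualifies under the Belesta–Fenesta agreement and 4819.97 is covered: preferential rate Free applies instead.
The additional-duty order on 4819.97 targets Fenius, not Fenesta; it does not apply.
Duty = ¥233,251.13 × 0% = ¥0.00.
Total = ¥7,699.97 + ¥21,311.57 + ¥0.00 = ¥29,011.54.

¥29,011.54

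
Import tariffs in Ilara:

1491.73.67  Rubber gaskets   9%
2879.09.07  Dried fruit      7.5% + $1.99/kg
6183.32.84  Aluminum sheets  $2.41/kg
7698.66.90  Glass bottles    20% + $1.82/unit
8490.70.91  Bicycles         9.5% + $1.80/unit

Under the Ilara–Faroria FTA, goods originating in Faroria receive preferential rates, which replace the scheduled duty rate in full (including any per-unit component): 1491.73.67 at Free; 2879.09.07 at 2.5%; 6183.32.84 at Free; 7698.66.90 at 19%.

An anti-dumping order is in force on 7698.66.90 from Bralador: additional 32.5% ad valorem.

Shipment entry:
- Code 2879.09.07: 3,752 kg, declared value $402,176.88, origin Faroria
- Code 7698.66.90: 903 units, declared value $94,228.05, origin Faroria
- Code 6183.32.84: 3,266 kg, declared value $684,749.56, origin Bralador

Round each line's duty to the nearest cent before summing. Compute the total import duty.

Line 1 (2879.09.07, Faroria, 3,752 kg, $402,176.88):
Base rate for 2879.09.07 is 7.5% + $1.99/kg.
Origin Faroria qualifies under the Ilara–Faroria agreement and 2879.09.07 is covered: preferential rate 2.5% applies instead.
Duty = $402,176.88 × 2.5% = $10,054.42.
Line 2 (7698.66.90, Faroria, 903 units, $94,228.05):
Base rate for 7698.66.90 is 20% + $1.82/unit.
Origin Faroria qualifies under the Ilara–Faroria agreement and 7698.66.90 is covered: preferential rate 19% applies instead.
The additional-duty order on 7698.66.90 targets Bralador, not Faroria; it does not apply.
Duty = $94,228.05 × 19% = $17,903.33.
Line 3 (6183.32.84, Bralador, 3,266 kg, $684,749.56):
Base rate for 6183.32.84 is $2.41/kg.
6183.32.84 has an FTA preferential rate, but origin Bralador is not Faroria; base rate stands.
Duty = 3,266 × $2.41 = $7,871.06.
Total = $10,054.42 + $17,903.33 + $7,871.06 = $35,828.81.

$35,828.81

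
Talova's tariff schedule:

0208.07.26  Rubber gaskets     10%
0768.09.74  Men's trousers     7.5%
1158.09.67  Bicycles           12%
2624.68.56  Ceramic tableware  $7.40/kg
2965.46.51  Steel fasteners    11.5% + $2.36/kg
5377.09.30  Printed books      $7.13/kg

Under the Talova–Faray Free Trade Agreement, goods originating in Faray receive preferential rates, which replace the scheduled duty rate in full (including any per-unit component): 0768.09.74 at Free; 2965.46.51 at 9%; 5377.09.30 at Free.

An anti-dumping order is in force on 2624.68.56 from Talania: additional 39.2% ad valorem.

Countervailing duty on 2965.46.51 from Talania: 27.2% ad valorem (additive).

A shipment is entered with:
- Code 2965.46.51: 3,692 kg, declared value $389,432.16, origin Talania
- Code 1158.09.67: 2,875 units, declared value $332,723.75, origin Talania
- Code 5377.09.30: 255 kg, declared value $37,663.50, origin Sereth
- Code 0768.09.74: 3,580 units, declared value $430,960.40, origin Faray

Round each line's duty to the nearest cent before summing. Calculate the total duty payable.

$201,168.37

Line 1 (2965.46.51, Talania, 3,692 kg, $389,432.16):
Base rate for 2965.46.51 is 11.5% + $2.36/kg.
2965.46.51 has an FTA preferential rate, but origin Talania is not Faray; base rate stands.
Additional duty on 2965.46.51 from Talania: +27.2%. Applied ad valorem rate: 11.5% + 27.2% = 38.7%.
Duty = $389,432.16 × 38.7% + 3,692 × $2.36 = $159,423.37.
Line 2 (1158.09.67, Talania, 2,875 units, $332,723.75):
Base rate for 1158.09.67 is 12%.
Duty = $332,723.75 × 12% = $39,926.85.
Line 3 (5377.09.30, Sereth, 255 kg, $37,663.50):
Base rate for 5377.09.30 is $7.13/kg.
5377.09.30 has an FTA preferential rate, but origin Sereth is not Faray; base rate stands.
Duty = 255 × $7.13 = $1,818.15.
Line 4 (0768.09.74, Faray, 3,580 units, $430,960.40):
Base rate for 0768.09.74 is 7.5%.
Origin Faray qualifies under the Talova–Faray agreement and 0768.09.74 is covered: preferential rate Free applies instead.
Duty = $430,960.40 × 0% = $0.00.
Total = $159,423.37 + $39,926.85 + $1,818.15 + $0.00 = $201,168.37.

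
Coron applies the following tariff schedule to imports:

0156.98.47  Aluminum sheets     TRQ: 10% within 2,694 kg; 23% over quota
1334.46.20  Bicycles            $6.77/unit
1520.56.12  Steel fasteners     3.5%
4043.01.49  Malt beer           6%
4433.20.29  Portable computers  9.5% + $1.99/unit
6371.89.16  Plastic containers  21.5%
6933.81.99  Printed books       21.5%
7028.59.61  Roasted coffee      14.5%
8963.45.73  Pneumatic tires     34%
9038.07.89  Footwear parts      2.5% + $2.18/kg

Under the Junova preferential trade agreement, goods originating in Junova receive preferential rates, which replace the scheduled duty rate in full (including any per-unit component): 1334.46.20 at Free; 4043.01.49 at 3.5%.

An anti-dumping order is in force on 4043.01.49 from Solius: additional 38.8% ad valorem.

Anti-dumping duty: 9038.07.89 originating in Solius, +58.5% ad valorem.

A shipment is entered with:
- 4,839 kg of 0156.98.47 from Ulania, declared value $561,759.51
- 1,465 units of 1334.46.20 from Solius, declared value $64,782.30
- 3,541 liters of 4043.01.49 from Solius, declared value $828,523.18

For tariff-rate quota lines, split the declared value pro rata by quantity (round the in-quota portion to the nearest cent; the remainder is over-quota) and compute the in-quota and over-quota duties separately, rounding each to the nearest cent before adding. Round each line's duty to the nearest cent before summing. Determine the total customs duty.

$469,644.08

Line 1 (0156.98.47, Ulania, 4,839 kg, $561,759.51):
Code 0156.98.47 is under a tariff-rate quota (threshold 2,694 kg). In-quota: 2,694 kg at 10%; over-quota: 2,145 kg at 23%.
Pro-rata value split: in-quota = $561,759.51 × 2,694/4,839 = $312,746.46; over-quota = $561,759.51 − $312,746.46 = $249,013.05.
In-quota duty = $312,746.46 × 10% = $31,274.65. Over-quota duty = $249,013.05 × 23% = $57,273.00.
Line duty = $31,274.65 + $57,273.00 = $88,547.65.
Line 2 (1334.46.20, Solius, 1,465 units, $64,782.30):
Base rate for 1334.46.20 is $6.77/unit.
1334.46.20 has an FTA preferential rate, but origin Solius is not Junova; base rate stands.
Duty = 1,465 × $6.77 = $9,918.05.
Line 3 (4043.01.49, Solius, 3,541 liters, $828,523.18):
Base rate for 4043.01.49 is 6%.
4043.01.49 has an FTA preferential rate, but origin Solius is not Junova; base rate stands.
Additional duty on 4043.01.49 from Solius: +38.8%. Applied ad valorem rate: 6% + 38.8% = 44.8%.
Duty = $828,523.18 × 44.8% = $371,178.38.
Total = $88,547.65 + $9,918.05 + $371,178.38 = $469,644.08.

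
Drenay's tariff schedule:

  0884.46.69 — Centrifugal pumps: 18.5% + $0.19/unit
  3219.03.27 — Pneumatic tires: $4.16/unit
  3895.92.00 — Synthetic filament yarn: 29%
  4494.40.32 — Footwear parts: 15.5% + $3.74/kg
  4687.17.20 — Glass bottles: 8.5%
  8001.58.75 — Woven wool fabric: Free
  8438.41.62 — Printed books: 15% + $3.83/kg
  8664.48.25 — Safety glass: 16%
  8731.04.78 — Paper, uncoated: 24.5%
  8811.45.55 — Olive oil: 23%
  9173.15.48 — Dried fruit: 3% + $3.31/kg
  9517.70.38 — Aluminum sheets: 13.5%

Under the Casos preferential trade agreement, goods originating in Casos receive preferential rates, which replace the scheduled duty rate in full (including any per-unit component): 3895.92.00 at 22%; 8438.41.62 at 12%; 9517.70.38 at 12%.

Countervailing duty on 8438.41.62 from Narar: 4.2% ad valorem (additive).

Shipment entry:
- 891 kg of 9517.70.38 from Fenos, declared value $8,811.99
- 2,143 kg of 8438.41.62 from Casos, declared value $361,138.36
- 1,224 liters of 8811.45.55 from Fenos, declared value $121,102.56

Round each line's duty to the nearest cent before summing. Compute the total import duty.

$72,379.81

Line 1 (9517.70.38, Fenos, 891 kg, $8,811.99):
Base rate for 9517.70.38 is 13.5%.
9517.70.38 has an FTA preferential rate, but origin Fenos is not Casos; base rate stands.
Duty = $8,811.99 × 13.5% = $1,189.62.
Line 2 (8438.41.62, Casos, 2,143 kg, $361,138.36):
Base rate for 8438.41.62 is 15% + $3.83/kg.
Origin Casos qualifies under the Drenay–Casos agreement and 8438.41.62 is covered: preferential rate 12% applies instead.
The additional-duty order on 8438.41.62 targets Narar, not Casos; it does not apply.
Duty = $361,138.36 × 12% = $43,336.60.
Line 3 (8811.45.55, Fenos, 1,224 liters, $121,102.56):
Base rate for 8811.45.55 is 23%.
Duty = $121,102.56 × 23% = $27,853.59.
Total = $1,189.62 + $43,336.60 + $27,853.59 = $72,379.81.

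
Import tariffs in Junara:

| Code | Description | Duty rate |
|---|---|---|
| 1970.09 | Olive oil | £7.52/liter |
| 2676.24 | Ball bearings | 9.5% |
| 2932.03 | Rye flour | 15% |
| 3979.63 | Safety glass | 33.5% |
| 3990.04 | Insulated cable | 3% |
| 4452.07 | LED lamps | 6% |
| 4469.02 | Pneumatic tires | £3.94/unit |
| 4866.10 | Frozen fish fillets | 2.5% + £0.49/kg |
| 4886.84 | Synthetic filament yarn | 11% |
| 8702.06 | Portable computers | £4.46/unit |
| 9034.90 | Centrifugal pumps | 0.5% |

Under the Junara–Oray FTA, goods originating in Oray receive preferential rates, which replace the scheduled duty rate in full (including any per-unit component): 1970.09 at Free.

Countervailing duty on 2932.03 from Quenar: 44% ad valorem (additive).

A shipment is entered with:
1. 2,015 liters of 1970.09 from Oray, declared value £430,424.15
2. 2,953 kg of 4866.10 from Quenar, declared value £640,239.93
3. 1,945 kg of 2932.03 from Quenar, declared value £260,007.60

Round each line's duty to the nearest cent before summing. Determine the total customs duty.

£170,857.45

Line 1 (1970.09, Oray, 2,015 liters, £430,424.15):
Base rate for 1970.09 is £7.52/liter.
Origin Oray qualifies under the Junara–Oray agreement and 1970.09 is covered: preferential rate Free applies instead.
Duty = £430,424.15 × 0% = £0.00.
Line 2 (4866.10, Quenar, 2,953 kg, £640,239.93):
Base rate for 4866.10 is 2.5% + £0.49/kg.
Duty = £640,239.93 × 2.5% + 2,953 × £0.49 = £17,452.97.
Line 3 (2932.03, Quenar, 1,945 kg, £260,007.60):
Base rate for 2932.03 is 15%.
Additional duty on 2932.03 from Quenar: +44%. Applied ad valorem rate: 15% + 44% = 59%.
Duty = £260,007.60 × 59% = £153,404.48.
Total = £0.00 + £17,452.97 + £153,404.48 = £170,857.45.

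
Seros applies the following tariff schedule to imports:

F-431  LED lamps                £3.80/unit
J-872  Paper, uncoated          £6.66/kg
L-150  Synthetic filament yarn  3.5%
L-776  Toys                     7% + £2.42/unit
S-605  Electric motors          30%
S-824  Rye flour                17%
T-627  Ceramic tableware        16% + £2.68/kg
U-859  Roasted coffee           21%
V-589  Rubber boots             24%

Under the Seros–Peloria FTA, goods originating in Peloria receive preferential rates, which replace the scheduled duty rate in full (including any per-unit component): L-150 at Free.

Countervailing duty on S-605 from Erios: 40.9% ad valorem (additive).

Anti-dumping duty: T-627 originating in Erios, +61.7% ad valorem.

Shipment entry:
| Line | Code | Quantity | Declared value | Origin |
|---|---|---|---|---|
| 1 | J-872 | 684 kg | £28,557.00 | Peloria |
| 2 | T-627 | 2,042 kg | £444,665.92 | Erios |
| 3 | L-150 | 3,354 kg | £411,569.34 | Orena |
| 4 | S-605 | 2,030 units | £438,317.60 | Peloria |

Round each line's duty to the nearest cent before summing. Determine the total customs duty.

Line 1 (J-872, Peloria, 684 kg, £28,557.00):
Base rate for J-872 is £6.66/kg.
Origin Peloria is the FTA partner but J-872 is not on the preference list; base rate stands.
Duty = 684 × £6.66 = £4,555.44.
Line 2 (T-627, Erios, 2,042 kg, £444,665.92):
Base rate for T-627 is 16% + £2.68/kg.
Additional duty on T-627 from Erios: +61.7%. Applied ad valorem rate: 16% + 61.7% = 77.7%.
Duty = £444,665.92 × 77.7% + 2,042 × £2.68 = £350,977.98.
Line 3 (L-150, Orena, 3,354 kg, £411,569.34):
Base rate for L-150 is 3.5%.
L-150 has an FTA preferential rate, but origin Orena is not Peloria; base rate stands.
Duty = £411,569.34 × 3.5% = £14,404.93.
Line 4 (S-605, Peloria, 2,030 units, £438,317.60):
Base rate for S-605 is 30%.
Origin Peloria is the FTA partner but S-605 is not on the preference list; base rate stands.
The additional-duty order on S-605 targets Erios, not Peloria; it does not apply.
Duty = £438,317.60 × 30% = £131,495.28.
Total = £4,555.44 + £350,977.98 + £14,404.93 + £131,495.28 = £501,433.63.

£501,433.63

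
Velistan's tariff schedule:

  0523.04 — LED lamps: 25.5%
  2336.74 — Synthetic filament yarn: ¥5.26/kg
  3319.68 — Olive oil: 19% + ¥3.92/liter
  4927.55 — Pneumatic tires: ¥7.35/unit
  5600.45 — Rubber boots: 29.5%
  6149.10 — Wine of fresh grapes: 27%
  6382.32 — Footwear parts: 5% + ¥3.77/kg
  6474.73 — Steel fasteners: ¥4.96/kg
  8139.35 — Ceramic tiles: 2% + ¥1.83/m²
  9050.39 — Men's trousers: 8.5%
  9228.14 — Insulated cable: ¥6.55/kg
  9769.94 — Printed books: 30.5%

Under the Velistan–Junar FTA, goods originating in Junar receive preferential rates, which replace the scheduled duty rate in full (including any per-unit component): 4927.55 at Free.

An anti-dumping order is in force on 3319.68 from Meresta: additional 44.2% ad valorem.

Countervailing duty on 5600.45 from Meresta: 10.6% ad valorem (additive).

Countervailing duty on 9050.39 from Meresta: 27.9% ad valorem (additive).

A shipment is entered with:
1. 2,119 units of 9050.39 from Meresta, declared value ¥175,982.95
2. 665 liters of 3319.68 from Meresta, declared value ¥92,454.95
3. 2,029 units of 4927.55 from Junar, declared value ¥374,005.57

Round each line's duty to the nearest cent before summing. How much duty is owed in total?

Line 1 (9050.39, Meresta, 2,119 units, ¥175,982.95):
Base rate for 9050.39 is 8.5%.
Additional duty on 9050.39 from Meresta: +27.9%. Applied ad valorem rate: 8.5% + 27.9% = 36.4%.
Duty = ¥175,982.95 × 36.4% = ¥64,057.79.
Line 2 (3319.68, Meresta, 665 liters, ¥92,454.95):
Base rate for 3319.68 is 19% + ¥3.92/liter.
Additional duty on 3319.68 from Meresta: +44.2%. Applied ad valorem rate: 19% + 44.2% = 63.2%.
Duty = ¥92,454.95 × 63.2% + 665 × ¥3.92 = ¥61,038.33.
Line 3 (4927.55, Junar, 2,029 units, ¥374,005.57):
Base rate for 4927.55 is ¥7.35/unit.
Origin Junar qualifies under the Velistan–Junar agreement and 4927.55 is covered: preferential rate Free applies instead.
Duty = ¥374,005.57 × 0% = ¥0.00.
Total = ¥64,057.79 + ¥61,038.33 + ¥0.00 = ¥125,096.12.

¥125,096.12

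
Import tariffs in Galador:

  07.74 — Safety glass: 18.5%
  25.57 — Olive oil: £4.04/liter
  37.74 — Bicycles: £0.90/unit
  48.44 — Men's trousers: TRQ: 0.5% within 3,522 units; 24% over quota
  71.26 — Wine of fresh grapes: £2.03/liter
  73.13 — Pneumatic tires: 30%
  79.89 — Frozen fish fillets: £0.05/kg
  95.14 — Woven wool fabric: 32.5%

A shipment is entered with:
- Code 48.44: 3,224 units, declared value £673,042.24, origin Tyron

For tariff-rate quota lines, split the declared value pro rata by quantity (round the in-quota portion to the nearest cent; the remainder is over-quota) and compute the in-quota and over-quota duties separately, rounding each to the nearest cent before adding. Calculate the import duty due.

Line 1 (48.44, Tyron, 3,224 units, £673,042.24):
Code 48.44 is under a tariff-rate quota (threshold 3,522 units). Quantity 3,224 units is within the quota, so the in-quota rate 0.5% applies to the full value.
Duty = £673,042.24 × 0.5% = £3,365.21.

£3,365.21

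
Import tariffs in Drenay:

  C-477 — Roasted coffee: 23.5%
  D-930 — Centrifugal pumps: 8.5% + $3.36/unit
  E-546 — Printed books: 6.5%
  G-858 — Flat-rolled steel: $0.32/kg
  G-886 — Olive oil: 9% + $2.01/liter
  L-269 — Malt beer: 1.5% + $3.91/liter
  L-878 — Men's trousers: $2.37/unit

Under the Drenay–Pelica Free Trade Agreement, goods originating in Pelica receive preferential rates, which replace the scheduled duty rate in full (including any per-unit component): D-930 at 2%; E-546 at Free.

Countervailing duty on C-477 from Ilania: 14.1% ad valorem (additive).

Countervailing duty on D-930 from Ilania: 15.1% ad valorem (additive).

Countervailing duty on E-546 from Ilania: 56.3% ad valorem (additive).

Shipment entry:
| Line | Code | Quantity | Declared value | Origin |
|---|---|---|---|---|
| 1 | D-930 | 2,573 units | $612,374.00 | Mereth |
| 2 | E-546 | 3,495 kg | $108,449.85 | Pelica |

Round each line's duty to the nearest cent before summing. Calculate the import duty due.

Line 1 (D-930, Mereth, 2,573 units, $612,374.00):
Base rate for D-930 is 8.5% + $3.36/unit.
D-930 has an FTA preferential rate, but origin Mereth is not Pelica; base rate stands.
The additional-duty order on D-930 targets Ilania, not Mereth; it does not apply.
Duty = $612,374.00 × 8.5% + 2,573 × $3.36 = $60,697.07.
Line 2 (E-546, Pelica, 3,495 kg, $108,449.85):
Base rate for E-546 is 6.5%.
Origin Pelica qualifies under the Drenay–Pelica agreement and E-546 is covered: preferential rate Free applies instead.
The additional-duty order on E-546 targets Ilania, not Pelica; it does not apply.
Duty = $108,449.85 × 0% = $0.00.
Total = $60,697.07 + $0.00 = $60,697.07.

$60,697.07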